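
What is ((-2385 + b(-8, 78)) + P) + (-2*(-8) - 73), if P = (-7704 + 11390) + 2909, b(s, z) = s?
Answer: 4145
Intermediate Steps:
P = 6595 (P = 3686 + 2909 = 6595)
((-2385 + b(-8, 78)) + P) + (-2*(-8) - 73) = ((-2385 - 8) + 6595) + (-2*(-8) - 73) = (-2393 + 6595) + (16 - 73) = 4202 - 57 = 4145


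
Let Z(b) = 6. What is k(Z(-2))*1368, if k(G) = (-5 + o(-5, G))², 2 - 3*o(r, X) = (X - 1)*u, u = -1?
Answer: 9728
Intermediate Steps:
o(r, X) = ⅓ + X/3 (o(r, X) = ⅔ - (X - 1)*(-1)/3 = ⅔ - (-1 + X)*(-1)/3 = ⅔ - (1 - X)/3 = ⅔ + (-⅓ + X/3) = ⅓ + X/3)
k(G) = (-14/3 + G/3)² (k(G) = (-5 + (⅓ + G/3))² = (-14/3 + G/3)²)
k(Z(-2))*1368 = ((14 - 1*6)²/9)*1368 = ((14 - 6)²/9)*1368 = ((⅑)*8²)*1368 = ((⅑)*64)*1368 = (64/9)*1368 = 9728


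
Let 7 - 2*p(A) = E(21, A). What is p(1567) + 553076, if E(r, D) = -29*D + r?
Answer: 1151581/2 ≈ 5.7579e+5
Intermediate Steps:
E(r, D) = r - 29*D
p(A) = -7 + 29*A/2 (p(A) = 7/2 - (21 - 29*A)/2 = 7/2 + (-21/2 + 29*A/2) = -7 + 29*A/2)
p(1567) + 553076 = (-7 + (29/2)*1567) + 553076 = (-7 + 45443/2) + 553076 = 45429/2 + 553076 = 1151581/2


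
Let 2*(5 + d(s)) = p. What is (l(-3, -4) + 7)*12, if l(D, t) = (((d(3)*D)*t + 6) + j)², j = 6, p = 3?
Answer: 10884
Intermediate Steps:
d(s) = -7/2 (d(s) = -5 + (½)*3 = -5 + 3/2 = -7/2)
l(D, t) = (12 - 7*D*t/2)² (l(D, t) = (((-7*D/2)*t + 6) + 6)² = ((-7*D*t/2 + 6) + 6)² = ((6 - 7*D*t/2) + 6)² = (12 - 7*D*t/2)²)
(l(-3, -4) + 7)*12 = ((-24 + 7*(-3)*(-4))²/4 + 7)*12 = ((-24 + 84)²/4 + 7)*12 = ((¼)*60² + 7)*12 = ((¼)*3600 + 7)*12 = (900 + 7)*12 = 907*12 = 10884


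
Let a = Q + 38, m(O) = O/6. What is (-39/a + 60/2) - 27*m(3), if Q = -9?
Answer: 879/58 ≈ 15.155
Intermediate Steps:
m(O) = O/6 (m(O) = O*(⅙) = O/6)
a = 29 (a = -9 + 38 = 29)
(-39/a + 60/2) - 27*m(3) = (-39/29 + 60/2) - 9*3/2 = (-39*1/29 + 60*(½)) - 27*½ = (-39/29 + 30) - 27/2 = 831/29 - 27/2 = 879/58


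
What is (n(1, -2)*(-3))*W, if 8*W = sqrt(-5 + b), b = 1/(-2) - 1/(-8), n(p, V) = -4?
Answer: 3*I*sqrt(86)/8 ≈ 3.4776*I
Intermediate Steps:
b = -3/8 (b = 1*(-1/2) - 1*(-1/8) = -1/2 + 1/8 = -3/8 ≈ -0.37500)
W = I*sqrt(86)/32 (W = sqrt(-5 - 3/8)/8 = sqrt(-43/8)/8 = (I*sqrt(86)/4)/8 = I*sqrt(86)/32 ≈ 0.2898*I)
(n(1, -2)*(-3))*W = (-4*(-3))*(I*sqrt(86)/32) = 12*(I*sqrt(86)/32) = 3*I*sqrt(86)/8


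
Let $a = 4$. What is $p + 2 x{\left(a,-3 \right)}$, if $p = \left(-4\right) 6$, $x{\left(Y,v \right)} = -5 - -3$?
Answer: $-28$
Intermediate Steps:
$x{\left(Y,v \right)} = -2$ ($x{\left(Y,v \right)} = -5 + 3 = -2$)
$p = -24$
$p + 2 x{\left(a,-3 \right)} = -24 + 2 \left(-2\right) = -24 - 4 = -28$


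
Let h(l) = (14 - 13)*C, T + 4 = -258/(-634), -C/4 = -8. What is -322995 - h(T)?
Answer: -323027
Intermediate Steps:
C = 32 (C = -4*(-8) = 32)
T = -1139/317 (T = -4 - 258/(-634) = -4 - 258*(-1/634) = -4 + 129/317 = -1139/317 ≈ -3.5931)
h(l) = 32 (h(l) = (14 - 13)*32 = 1*32 = 32)
-322995 - h(T) = -322995 - 1*32 = -322995 - 32 = -323027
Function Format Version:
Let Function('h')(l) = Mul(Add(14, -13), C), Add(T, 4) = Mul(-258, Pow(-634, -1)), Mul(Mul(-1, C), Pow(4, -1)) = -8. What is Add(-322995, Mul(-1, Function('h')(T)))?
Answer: -323027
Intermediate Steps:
C = 32 (C = Mul(-4, -8) = 32)
T = Rational(-1139, 317) (T = Add(-4, Mul(-258, Pow(-634, -1))) = Add(-4, Mul(-258, Rational(-1, 634))) = Add(-4, Rational(129, 317)) = Rational(-1139, 317) ≈ -3.5931)
Function('h')(l) = 32 (Function('h')(l) = Mul(Add(14, -13), 32) = Mul(1, 32) = 32)
Add(-322995, Mul(-1, Function('h')(T))) = Add(-322995, Mul(-1, 32)) = Add(-322995, -32) = -323027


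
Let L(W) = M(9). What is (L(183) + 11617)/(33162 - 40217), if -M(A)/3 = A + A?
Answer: -11563/7055 ≈ -1.6390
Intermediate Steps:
M(A) = -6*A (M(A) = -3*(A + A) = -6*A)
L(W) = -54 (L(W) = -6*9 = -54)
(L(183) + 11617)/(33162 - 40217) = (-54 + 11617)/(33162 - 40217) = 11563/(-7055) = 11563*(-1/7055) = -11563/7055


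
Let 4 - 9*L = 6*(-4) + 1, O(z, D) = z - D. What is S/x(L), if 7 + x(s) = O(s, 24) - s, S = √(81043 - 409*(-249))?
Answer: -2*√45721/31 ≈ -13.795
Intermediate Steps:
S = 2*√45721 (S = √(81043 + 101841) = √182884 = 2*√45721 ≈ 427.65)
L = 3 (L = 4/9 - (6*(-4) + 1)/9 = 4/9 - (-24 + 1)/9 = 4/9 - ⅑*(-23) = 4/9 + 23/9 = 3)
x(s) = -31 (x(s) = -7 + ((s - 1*24) - s) = -7 + ((s - 24) - s) = -7 + ((-24 + s) - s) = -7 - 24 = -31)
S/x(L) = (2*√45721)/(-31) = (2*√45721)*(-1/31) = -2*√45721/31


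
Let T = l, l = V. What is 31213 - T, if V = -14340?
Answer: 45553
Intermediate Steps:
l = -14340
T = -14340
31213 - T = 31213 - 1*(-14340) = 31213 + 14340 = 45553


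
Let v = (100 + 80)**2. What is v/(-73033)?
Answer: -32400/73033 ≈ -0.44363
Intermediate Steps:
v = 32400 (v = 180**2 = 32400)
v/(-73033) = 32400/(-73033) = 32400*(-1/73033) = -32400/73033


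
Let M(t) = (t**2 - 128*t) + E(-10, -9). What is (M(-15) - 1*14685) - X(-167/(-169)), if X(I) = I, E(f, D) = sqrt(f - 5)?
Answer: -2119427/169 + I*sqrt(15) ≈ -12541.0 + 3.873*I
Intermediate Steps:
E(f, D) = sqrt(-5 + f)
M(t) = t**2 - 128*t + I*sqrt(15) (M(t) = (t**2 - 128*t) + sqrt(-5 - 10) = (t**2 - 128*t) + sqrt(-15) = (t**2 - 128*t) + I*sqrt(15) = t**2 - 128*t + I*sqrt(15))
(M(-15) - 1*14685) - X(-167/(-169)) = (((-15)**2 - 128*(-15) + I*sqrt(15)) - 1*14685) - (-167)/(-169) = ((225 + 1920 + I*sqrt(15)) - 14685) - (-167)*(-1)/169 = ((2145 + I*sqrt(15)) - 14685) - 1*167/169 = (-12540 + I*sqrt(15)) - 167/169 = -2119427/169 + I*sqrt(15)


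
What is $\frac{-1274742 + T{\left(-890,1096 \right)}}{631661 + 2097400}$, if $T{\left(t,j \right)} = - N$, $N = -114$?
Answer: $- \frac{424876}{909687} \approx -0.46706$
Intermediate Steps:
$T{\left(t,j \right)} = 114$ ($T{\left(t,j \right)} = \left(-1\right) \left(-114\right) = 114$)
$\frac{-1274742 + T{\left(-890,1096 \right)}}{631661 + 2097400} = \frac{-1274742 + 114}{631661 + 2097400} = - \frac{1274628}{2729061} = \left(-1274628\right) \frac{1}{2729061} = - \frac{424876}{909687}$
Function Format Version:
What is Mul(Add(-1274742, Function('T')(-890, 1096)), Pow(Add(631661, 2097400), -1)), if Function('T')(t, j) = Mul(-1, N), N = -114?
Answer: Rational(-424876, 909687) ≈ -0.46706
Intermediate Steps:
Function('T')(t, j) = 114 (Function('T')(t, j) = Mul(-1, -114) = 114)
Mul(Add(-1274742, Function('T')(-890, 1096)), Pow(Add(631661, 2097400), -1)) = Mul(Add(-1274742, 114), Pow(Add(631661, 2097400), -1)) = Mul(-1274628, Pow(2729061, -1)) = Mul(-1274628, Rational(1, 2729061)) = Rational(-424876, 909687)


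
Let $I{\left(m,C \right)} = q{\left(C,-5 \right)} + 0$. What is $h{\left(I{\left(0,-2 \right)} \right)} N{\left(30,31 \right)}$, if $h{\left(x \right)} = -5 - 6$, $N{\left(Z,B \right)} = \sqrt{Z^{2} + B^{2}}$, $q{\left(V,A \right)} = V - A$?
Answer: $- 11 \sqrt{1861} \approx -474.53$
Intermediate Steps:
$I{\left(m,C \right)} = 5 + C$ ($I{\left(m,C \right)} = \left(C - -5\right) + 0 = \left(C + 5\right) + 0 = \left(5 + C\right) + 0 = 5 + C$)
$N{\left(Z,B \right)} = \sqrt{B^{2} + Z^{2}}$
$h{\left(x \right)} = -11$ ($h{\left(x \right)} = -5 - 6 = -11$)
$h{\left(I{\left(0,-2 \right)} \right)} N{\left(30,31 \right)} = - 11 \sqrt{31^{2} + 30^{2}} = - 11 \sqrt{961 + 900} = - 11 \sqrt{1861}$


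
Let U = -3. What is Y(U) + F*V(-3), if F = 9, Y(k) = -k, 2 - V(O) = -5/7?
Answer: 192/7 ≈ 27.429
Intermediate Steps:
V(O) = 19/7 (V(O) = 2 - (-5)/7 = 2 - 1*(-5/7) = 2 + 5/7 = 19/7)
Y(U) + F*V(-3) = -1*(-3) + 9*(19/7) = 3 + 171/7 = 192/7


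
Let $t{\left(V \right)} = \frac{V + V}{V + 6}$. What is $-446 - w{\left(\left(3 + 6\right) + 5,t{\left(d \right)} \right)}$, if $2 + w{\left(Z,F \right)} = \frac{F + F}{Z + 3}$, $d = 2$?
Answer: $- \frac{7549}{17} \approx -444.06$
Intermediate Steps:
$t{\left(V \right)} = \frac{2 V}{6 + V}$
$w{\left(Z,F \right)} = -2 + \frac{2 F}{3 + Z}$ ($w{\left(Z,F \right)} = -2 + \frac{F + F}{Z + 3} = -2 + \frac{2 F}{3 + Z}$)
$-446 - w{\left(\left(3 + 6\right) + 5,t{\left(d \right)} \right)} = -446 - \frac{2 \left(-3 + 2 \cdot 2 \frac{1}{6 + 2} - \left(\left(3 + 6\right) + 5\right)\right)}{3 + \left(\left(3 + 6\right) + 5\right)} = -446 - \frac{2 \left(-3 + 2 \cdot 2 \cdot \frac{1}{8} - \left(9 + 5\right)\right)}{3 + \left(9 + 5\right)} = -446 - \frac{2 \left(-3 + 2 \cdot 2 \cdot \frac{1}{8} - 14\right)}{3 + 14} = -446 - \frac{2 \left(-3 + \frac{1}{2} - 14\right)}{17} = -446 - 2 \cdot \frac{1}{17} \left(- \frac{33}{2}\right) = -446 - - \frac{33}{17} = -446 + \frac{33}{17} = - \frac{7549}{17}$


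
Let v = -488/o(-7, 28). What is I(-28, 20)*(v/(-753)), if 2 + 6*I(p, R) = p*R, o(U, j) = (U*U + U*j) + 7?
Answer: 34282/79065 ≈ 0.43359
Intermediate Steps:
o(U, j) = 7 + U**2 + U*j (o(U, j) = (U**2 + U*j) + 7 = 7 + U**2 + U*j)
v = 122/35 (v = -488/(7 + (-7)**2 - 7*28) = -488/(7 + 49 - 196) = -488/(-140) = -488*(-1/140) = 122/35 ≈ 3.4857)
I(p, R) = -1/3 + R*p/6 (I(p, R) = -1/3 + (p*R)/6 = -1/3 + (R*p)/6 = -1/3 + R*p/6)
I(-28, 20)*(v/(-753)) = (-1/3 + (1/6)*20*(-28))*((122/35)/(-753)) = (-1/3 - 280/3)*((122/35)*(-1/753)) = -281/3*(-122/26355) = 34282/79065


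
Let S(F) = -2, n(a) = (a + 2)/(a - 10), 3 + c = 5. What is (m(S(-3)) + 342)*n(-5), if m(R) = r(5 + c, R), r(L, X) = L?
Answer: 349/5 ≈ 69.800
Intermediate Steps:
c = 2 (c = -3 + 5 = 2)
n(a) = (2 + a)/(-10 + a)
m(R) = 7 (m(R) = 5 + 2 = 7)
(m(S(-3)) + 342)*n(-5) = (7 + 342)*((2 - 5)/(-10 - 5)) = 349*(-3/(-15)) = 349*(-1/15*(-3)) = 349*(⅕) = 349/5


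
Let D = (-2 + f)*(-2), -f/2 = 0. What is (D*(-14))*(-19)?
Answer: 1064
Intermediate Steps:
f = 0 (f = -2*0 = 0)
D = 4 (D = (-2 + 0)*(-2) = -2*(-2) = 4)
(D*(-14))*(-19) = (4*(-14))*(-19) = -56*(-19) = 1064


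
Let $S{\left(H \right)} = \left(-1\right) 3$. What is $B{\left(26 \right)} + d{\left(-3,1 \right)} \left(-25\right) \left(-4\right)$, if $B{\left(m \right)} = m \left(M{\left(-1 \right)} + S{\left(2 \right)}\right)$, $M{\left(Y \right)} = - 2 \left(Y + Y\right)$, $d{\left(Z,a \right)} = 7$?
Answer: $726$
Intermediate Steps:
$M{\left(Y \right)} = - 4 Y$ ($M{\left(Y \right)} = - 2 \cdot 2 Y = - 4 Y$)
$S{\left(H \right)} = -3$
$B{\left(m \right)} = m$ ($B{\left(m \right)} = m \left(\left(-4\right) \left(-1\right) - 3\right) = m \left(4 - 3\right) = m 1 = m$)
$B{\left(26 \right)} + d{\left(-3,1 \right)} \left(-25\right) \left(-4\right) = 26 + 7 \left(-25\right) \left(-4\right) = 26 - -700 = 26 + 700 = 726$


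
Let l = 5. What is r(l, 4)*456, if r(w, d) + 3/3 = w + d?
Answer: 3648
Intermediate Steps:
r(w, d) = -1 + d + w (r(w, d) = -1 + (w + d) = -1 + (d + w) = -1 + d + w)
r(l, 4)*456 = (-1 + 4 + 5)*456 = 8*456 = 3648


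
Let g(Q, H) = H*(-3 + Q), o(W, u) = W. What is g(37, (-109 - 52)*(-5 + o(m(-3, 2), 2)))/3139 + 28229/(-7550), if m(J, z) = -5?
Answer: 324676169/23699450 ≈ 13.700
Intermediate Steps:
g(37, (-109 - 52)*(-5 + o(m(-3, 2), 2)))/3139 + 28229/(-7550) = (((-109 - 52)*(-5 - 5))*(-3 + 37))/3139 + 28229/(-7550) = (-161*(-10)*34)*(1/3139) + 28229*(-1/7550) = (1610*34)*(1/3139) - 28229/7550 = 54740*(1/3139) - 28229/7550 = 54740/3139 - 28229/7550 = 324676169/23699450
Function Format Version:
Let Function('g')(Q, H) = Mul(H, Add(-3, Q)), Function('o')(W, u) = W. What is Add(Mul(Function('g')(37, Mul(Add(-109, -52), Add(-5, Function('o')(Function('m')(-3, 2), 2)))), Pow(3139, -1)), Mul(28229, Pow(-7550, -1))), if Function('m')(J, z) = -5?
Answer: Rational(324676169, 23699450) ≈ 13.700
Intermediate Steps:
Add(Mul(Function('g')(37, Mul(Add(-109, -52), Add(-5, Function('o')(Function('m')(-3, 2), 2)))), Pow(3139, -1)), Mul(28229, Pow(-7550, -1))) = Add(Mul(Mul(Mul(Add(-109, -52), Add(-5, -5)), Add(-3, 37)), Pow(3139, -1)), Mul(28229, Pow(-7550, -1))) = Add(Mul(Mul(Mul(-161, -10), 34), Rational(1, 3139)), Mul(28229, Rational(-1, 7550))) = Add(Mul(Mul(1610, 34), Rational(1, 3139)), Rational(-28229, 7550)) = Add(Mul(54740, Rational(1, 3139)), Rational(-28229, 7550)) = Add(Rational(54740, 3139), Rational(-28229, 7550)) = Rational(324676169, 23699450)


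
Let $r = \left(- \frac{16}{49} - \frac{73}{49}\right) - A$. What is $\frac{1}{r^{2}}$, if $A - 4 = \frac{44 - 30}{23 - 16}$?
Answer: $\frac{2401}{146689} \approx 0.016368$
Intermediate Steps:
$A = 6$ ($A = 4 + \frac{44 - 30}{23 - 16} = 4 + \frac{14}{23 - 16} = 4 + \frac{14}{7} = 4 + 14 \cdot \frac{1}{7} = 4 + 2 = 6$)
$r = - \frac{383}{49}$ ($r = \left(- \frac{16}{49} - \frac{73}{49}\right) - 6 = - \frac{89}{49} - 6 = - \frac{383}{49} \approx -7.8163$)
$\frac{1}{r^{2}} = \frac{1}{\left(- \frac{383}{49}\right)^{2}} = \frac{1}{\frac{146689}{2401}} = \frac{2401}{146689}$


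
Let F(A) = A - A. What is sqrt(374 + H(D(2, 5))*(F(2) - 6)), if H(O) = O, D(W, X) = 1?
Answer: 4*sqrt(23) ≈ 19.183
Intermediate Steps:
F(A) = 0
sqrt(374 + H(D(2, 5))*(F(2) - 6)) = sqrt(374 + 1*(0 - 6)) = sqrt(374 + 1*(-6)) = sqrt(374 - 6) = sqrt(368) = 4*sqrt(23)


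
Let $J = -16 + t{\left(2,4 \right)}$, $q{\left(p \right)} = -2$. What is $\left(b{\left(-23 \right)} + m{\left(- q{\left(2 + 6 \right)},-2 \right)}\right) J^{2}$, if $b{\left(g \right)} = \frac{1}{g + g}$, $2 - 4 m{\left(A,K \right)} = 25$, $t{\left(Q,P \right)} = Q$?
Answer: $- \frac{26019}{23} \approx -1131.3$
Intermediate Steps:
$m{\left(A,K \right)} = - \frac{23}{4}$ ($m{\left(A,K \right)} = \frac{1}{2} - \frac{25}{4} = - \frac{23}{4}$)
$J = -14$ ($J = -16 + 2 = -14$)
$b{\left(g \right)} = \frac{1}{2 g}$
$\left(b{\left(-23 \right)} + m{\left(- q{\left(2 + 6 \right)},-2 \right)}\right) J^{2} = \left(\frac{1}{2 \left(-23\right)} - \frac{23}{4}\right) \left(-14\right)^{2} = \left(\frac{1}{2} \left(- \frac{1}{23}\right) - \frac{23}{4}\right) 196 = \left(- \frac{1}{46} - \frac{23}{4}\right) 196 = \left(- \frac{531}{92}\right) 196 = - \frac{26019}{23}$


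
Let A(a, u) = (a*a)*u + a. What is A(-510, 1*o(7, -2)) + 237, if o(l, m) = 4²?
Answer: 4161327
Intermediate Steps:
o(l, m) = 16
A(a, u) = a + u*a² (A(a, u) = a²*u + a = u*a² + a = a + u*a²)
A(-510, 1*o(7, -2)) + 237 = -510*(1 - 510*16) + 237 = -510*(1 - 8160) + 237 = -510*(-8159) + 237 = 4161090 + 237 = 4161327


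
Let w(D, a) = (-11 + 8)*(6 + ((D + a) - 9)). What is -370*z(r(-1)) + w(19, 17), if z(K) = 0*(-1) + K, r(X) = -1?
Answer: 271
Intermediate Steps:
z(K) = K (z(K) = 0 + K = K)
w(D, a) = 9 - 3*D - 3*a (w(D, a) = -3*(6 + (-9 + D + a)) = -3*(-3 + D + a) = 9 - 3*D - 3*a)
-370*z(r(-1)) + w(19, 17) = -370*(-1) + (9 - 3*19 - 3*17) = 370 + (9 - 57 - 51) = 370 - 99 = 271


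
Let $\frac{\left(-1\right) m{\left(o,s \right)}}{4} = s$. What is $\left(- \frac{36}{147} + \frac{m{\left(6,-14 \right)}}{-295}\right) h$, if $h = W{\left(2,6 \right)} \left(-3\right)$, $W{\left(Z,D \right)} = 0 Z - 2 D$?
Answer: $- \frac{226224}{14455} \approx -15.65$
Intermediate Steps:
$m{\left(o,s \right)} = - 4 s$
$W{\left(Z,D \right)} = - 2 D$ ($W{\left(Z,D \right)} = 0 - 2 D = - 2 D$)
$h = 36$ ($h = \left(-2\right) 6 \left(-3\right) = \left(-12\right) \left(-3\right) = 36$)
$\left(- \frac{36}{147} + \frac{m{\left(6,-14 \right)}}{-295}\right) h = \left(- \frac{36}{147} + \frac{\left(-4\right) \left(-14\right)}{-295}\right) 36 = \left(\left(-36\right) \frac{1}{147} + 56 \left(- \frac{1}{295}\right)\right) 36 = \left(- \frac{12}{49} - \frac{56}{295}\right) 36 = \left(- \frac{6284}{14455}\right) 36 = - \frac{226224}{14455}$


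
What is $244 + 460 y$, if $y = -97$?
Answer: $-44376$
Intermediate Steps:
$244 + 460 y = 244 + 460 \left(-97\right) = 244 - 44620 = -44376$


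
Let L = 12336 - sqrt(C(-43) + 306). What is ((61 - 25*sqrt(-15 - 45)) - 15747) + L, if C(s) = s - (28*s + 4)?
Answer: -3350 - sqrt(1463) - 50*I*sqrt(15) ≈ -3388.3 - 193.65*I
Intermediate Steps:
C(s) = -4 - 27*s (C(s) = s - (4 + 28*s) = s + (-4 - 28*s) = -4 - 27*s)
L = 12336 - sqrt(1463) (L = 12336 - sqrt((-4 - 27*(-43)) + 306) = 12336 - sqrt((-4 + 1161) + 306) = 12336 - sqrt(1157 + 306) = 12336 - sqrt(1463) ≈ 12298.)
((61 - 25*sqrt(-15 - 45)) - 15747) + L = ((61 - 25*sqrt(-15 - 45)) - 15747) + (12336 - sqrt(1463)) = ((61 - 50*I*sqrt(15)) - 15747) + (12336 - sqrt(1463)) = (-15686 - 50*I*sqrt(15)) + (12336 - sqrt(1463)) = -3350 - sqrt(1463) - 50*I*sqrt(15)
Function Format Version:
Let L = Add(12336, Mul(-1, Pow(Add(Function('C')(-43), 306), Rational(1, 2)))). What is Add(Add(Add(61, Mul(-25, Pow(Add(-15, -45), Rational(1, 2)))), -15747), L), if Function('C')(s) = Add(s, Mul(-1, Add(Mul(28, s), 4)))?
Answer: Add(-3350, Mul(-1, Pow(1463, Rational(1, 2))), Mul(-50, I, Pow(15, Rational(1, 2)))) ≈ Add(-3388.3, Mul(-193.65, I))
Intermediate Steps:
Function('C')(s) = Add(-4, Mul(-27, s)) (Function('C')(s) = Add(s, Mul(-1, Add(4, Mul(28, s)))) = Add(s, Add(-4, Mul(-28, s))) = Add(-4, Mul(-27, s)))
L = Add(12336, Mul(-1, Pow(1463, Rational(1, 2)))) (L = Add(12336, Mul(-1, Pow(Add(Add(-4, Mul(-27, -43)), 306), Rational(1, 2)))) = Add(12336, Mul(-1, Pow(Add(Add(-4, 1161), 306), Rational(1, 2)))) = Add(12336, Mul(-1, Pow(Add(1157, 306), Rational(1, 2)))) = Add(12336, Mul(-1, Pow(1463, Rational(1, 2)))) ≈ 12298.)
Add(Add(Add(61, Mul(-25, Pow(Add(-15, -45), Rational(1, 2)))), -15747), L) = Add(Add(Add(61, Mul(-25, Pow(Add(-15, -45), Rational(1, 2)))), -15747), Add(12336, Mul(-1, Pow(1463, Rational(1, 2))))) = Add(Add(Add(61, Mul(-25, Pow(-60, Rational(1, 2)))), -15747), Add(12336, Mul(-1, Pow(1463, Rational(1, 2))))) = Add(Add(Add(61, Mul(-25, Mul(2, I, Pow(15, Rational(1, 2))))), -15747), Add(12336, Mul(-1, Pow(1463, Rational(1, 2))))) = Add(Add(Add(61, Mul(-50, I, Pow(15, Rational(1, 2)))), -15747), Add(12336, Mul(-1, Pow(1463, Rational(1, 2))))) = Add(Add(-15686, Mul(-50, I, Pow(15, Rational(1, 2)))), Add(12336, Mul(-1, Pow(1463, Rational(1, 2))))) = Add(-3350, Mul(-1, Pow(1463, Rational(1, 2))), Mul(-50, I, Pow(15, Rational(1, 2))))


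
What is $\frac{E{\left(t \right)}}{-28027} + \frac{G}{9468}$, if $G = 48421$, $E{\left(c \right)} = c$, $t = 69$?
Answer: $\frac{1356442075}{265359636} \approx 5.1117$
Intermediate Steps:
$\frac{E{\left(t \right)}}{-28027} + \frac{G}{9468} = \frac{69}{-28027} + \frac{48421}{9468} = 69 \left(- \frac{1}{28027}\right) + 48421 \cdot \frac{1}{9468} = - \frac{69}{28027} + \frac{48421}{9468} = \frac{1356442075}{265359636}$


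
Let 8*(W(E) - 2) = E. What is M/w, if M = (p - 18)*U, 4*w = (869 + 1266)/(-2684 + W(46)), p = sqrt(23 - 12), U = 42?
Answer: 231228/61 - 12846*sqrt(11)/61 ≈ 3092.2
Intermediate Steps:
W(E) = 2 + E/8
p = sqrt(11) ≈ 3.3166
w = -427/2141 (w = ((869 + 1266)/(-2684 + (2 + (1/8)*46)))/4 = (2135/(-2684 + (2 + 23/4)))/4 = (2135/(-2684 + 31/4))/4 = (2135/(-10705/4))/4 = (2135*(-4/10705))/4 = (1/4)*(-1708/2141) = -427/2141 ≈ -0.19944)
M = -756 + 42*sqrt(11) (M = (sqrt(11) - 18)*42 = (-18 + sqrt(11))*42 = -756 + 42*sqrt(11) ≈ -616.70)
M/w = (-756 + 42*sqrt(11))/(-427/2141) = (-756 + 42*sqrt(11))*(-2141/427) = 231228/61 - 12846*sqrt(11)/61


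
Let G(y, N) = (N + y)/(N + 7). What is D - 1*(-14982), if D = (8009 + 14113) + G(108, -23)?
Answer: 593579/16 ≈ 37099.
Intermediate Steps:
G(y, N) = (N + y)/(7 + N)
D = 353867/16 (D = (8009 + 14113) + (-23 + 108)/(7 - 23) = 22122 + 85/(-16) = 22122 - 1/16*85 = 22122 - 85/16 = 353867/16 ≈ 22117.)
D - 1*(-14982) = 353867/16 - 1*(-14982) = 353867/16 + 14982 = 593579/16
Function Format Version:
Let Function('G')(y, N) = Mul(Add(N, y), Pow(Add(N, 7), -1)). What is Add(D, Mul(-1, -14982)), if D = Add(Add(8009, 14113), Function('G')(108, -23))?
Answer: Rational(593579, 16) ≈ 37099.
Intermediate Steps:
Function('G')(y, N) = Mul(Pow(Add(7, N), -1), Add(N, y)) (Function('G')(y, N) = Mul(Add(N, y), Pow(Add(7, N), -1)) = Mul(Pow(Add(7, N), -1), Add(N, y)))
D = Rational(353867, 16) (D = Add(Add(8009, 14113), Mul(Pow(Add(7, -23), -1), Add(-23, 108))) = Add(22122, Mul(Pow(-16, -1), 85)) = Add(22122, Mul(Rational(-1, 16), 85)) = Add(22122, Rational(-85, 16)) = Rational(353867, 16) ≈ 22117.)
Add(D, Mul(-1, -14982)) = Add(Rational(353867, 16), Mul(-1, -14982)) = Add(Rational(353867, 16), 14982) = Rational(593579, 16)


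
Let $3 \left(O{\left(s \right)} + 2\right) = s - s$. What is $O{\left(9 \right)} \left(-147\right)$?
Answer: $294$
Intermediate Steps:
$O{\left(s \right)} = -2$ ($O{\left(s \right)} = -2 + \frac{s - s}{3} = -2 + \frac{1}{3} \cdot 0 = -2 + 0 = -2$)
$O{\left(9 \right)} \left(-147\right) = \left(-2\right) \left(-147\right) = 294$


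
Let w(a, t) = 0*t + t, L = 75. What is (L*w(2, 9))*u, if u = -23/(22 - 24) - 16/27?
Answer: 14725/2 ≈ 7362.5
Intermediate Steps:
w(a, t) = t (w(a, t) = 0 + t = t)
u = 589/54 (u = -23/(-2) - 16*1/27 = -23*(-½) - 16/27 = 23/2 - 16/27 = 589/54 ≈ 10.907)
(L*w(2, 9))*u = (75*9)*(589/54) = 675*(589/54) = 14725/2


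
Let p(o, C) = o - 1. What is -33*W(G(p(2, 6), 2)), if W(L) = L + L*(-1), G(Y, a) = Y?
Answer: 0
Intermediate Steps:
p(o, C) = -1 + o
W(L) = 0 (W(L) = L - L = 0)
-33*W(G(p(2, 6), 2)) = -33*0 = 0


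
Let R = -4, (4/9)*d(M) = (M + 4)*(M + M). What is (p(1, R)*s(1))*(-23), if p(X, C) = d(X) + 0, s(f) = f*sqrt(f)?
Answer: -1035/2 ≈ -517.50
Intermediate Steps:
d(M) = 9*M*(4 + M)/2 (d(M) = 9*((M + 4)*(M + M))/4 = 9*((4 + M)*(2*M))/4 = 9*(2*M*(4 + M))/4 = 9*M*(4 + M)/2)
s(f) = f**(3/2)
p(X, C) = 9*X*(4 + X)/2 (p(X, C) = 9*X*(4 + X)/2 + 0 = 9*X*(4 + X)/2)
(p(1, R)*s(1))*(-23) = (((9/2)*1*(4 + 1))*1**(3/2))*(-23) = (((9/2)*1*5)*1)*(-23) = ((45/2)*1)*(-23) = (45/2)*(-23) = -1035/2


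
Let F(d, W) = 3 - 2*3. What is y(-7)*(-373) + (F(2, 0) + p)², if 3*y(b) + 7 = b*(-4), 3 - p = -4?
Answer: -2595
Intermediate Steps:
p = 7 (p = 3 - 1*(-4) = 3 + 4 = 7)
F(d, W) = -3 (F(d, W) = 3 - 6 = -3)
y(b) = -7/3 - 4*b/3 (y(b) = -7/3 + (b*(-4))/3 = -7/3 + (-4*b)/3 = -7/3 - 4*b/3)
y(-7)*(-373) + (F(2, 0) + p)² = (-7/3 - 4/3*(-7))*(-373) + (-3 + 7)² = (-7/3 + 28/3)*(-373) + 4² = 7*(-373) + 16 = -2611 + 16 = -2595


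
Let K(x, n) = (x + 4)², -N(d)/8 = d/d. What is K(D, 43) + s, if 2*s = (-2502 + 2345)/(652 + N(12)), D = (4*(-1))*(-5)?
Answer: 741731/1288 ≈ 575.88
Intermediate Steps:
D = 20 (D = -4*(-5) = 20)
N(d) = -8 (N(d) = -8*d/d = -8*1 = -8)
K(x, n) = (4 + x)²
s = -157/1288 (s = ((-2502 + 2345)/(652 - 8))/2 = (-157/644)/2 = (-157*1/644)/2 = (½)*(-157/644) = -157/1288 ≈ -0.12189)
K(D, 43) + s = (4 + 20)² - 157/1288 = 24² - 157/1288 = 576 - 157/1288 = 741731/1288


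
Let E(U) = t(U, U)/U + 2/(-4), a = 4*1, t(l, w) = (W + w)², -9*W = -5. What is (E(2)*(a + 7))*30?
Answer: 24640/27 ≈ 912.59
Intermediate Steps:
W = 5/9 (W = -⅑*(-5) = 5/9 ≈ 0.55556)
t(l, w) = (5/9 + w)²
a = 4
E(U) = -½ + (5 + 9*U)²/(81*U) (E(U) = ((5 + 9*U)²/81)/U + 2/(-4) = (5 + 9*U)²/(81*U) + 2*(-¼) = (5 + 9*U)²/(81*U) - ½ = -½ + (5 + 9*U)²/(81*U))
(E(2)*(a + 7))*30 = ((11/18 + 2 + (25/81)/2)*(4 + 7))*30 = ((11/18 + 2 + (25/81)*(½))*11)*30 = ((11/18 + 2 + 25/162)*11)*30 = ((224/81)*11)*30 = (2464/81)*30 = 24640/27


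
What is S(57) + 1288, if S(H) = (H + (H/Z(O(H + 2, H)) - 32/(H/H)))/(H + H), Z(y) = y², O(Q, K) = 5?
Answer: 1835741/1425 ≈ 1288.2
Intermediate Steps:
S(H) = (-32 + 26*H/25)/(2*H) (S(H) = (H + (H/(5²) - 32/(H/H)))/(H + H) = (H + (H/25 - 32/1))/((2*H)) = (H + (H*(1/25) - 32*1))*(1/(2*H)) = (H + (H/25 - 32))*(1/(2*H)) = (H + (-32 + H/25))*(1/(2*H)) = (-32 + 26*H/25)*(1/(2*H)) = (-32 + 26*H/25)/(2*H))
S(57) + 1288 = (13/25 - 16/57) + 1288 = 341/1425 + 1288 = 1835741/1425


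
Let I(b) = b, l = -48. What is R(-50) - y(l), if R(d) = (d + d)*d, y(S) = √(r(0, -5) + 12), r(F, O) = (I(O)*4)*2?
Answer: 5000 - 2*I*√7 ≈ 5000.0 - 5.2915*I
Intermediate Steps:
r(F, O) = 8*O (r(F, O) = (O*4)*2 = (4*O)*2 = 8*O)
y(S) = 2*I*√7 (y(S) = √(8*(-5) + 12) = √(-40 + 12) = √(-28) = 2*I*√7)
R(d) = 2*d² (R(d) = (2*d)*d = 2*d²)
R(-50) - y(l) = 2*(-50)² - 2*I*√7 = 2*2500 - 2*I*√7 = 5000 - 2*I*√7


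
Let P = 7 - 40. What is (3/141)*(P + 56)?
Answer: 23/47 ≈ 0.48936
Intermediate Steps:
P = -33
(3/141)*(P + 56) = (3/141)*(-33 + 56) = (3*(1/141))*23 = (1/47)*23 = 23/47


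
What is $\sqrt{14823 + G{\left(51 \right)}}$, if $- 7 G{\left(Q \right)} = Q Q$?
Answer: $\frac{6 \sqrt{19670}}{7} \approx 120.21$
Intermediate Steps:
$G{\left(Q \right)} = - \frac{Q^{2}}{7}$ ($G{\left(Q \right)} = - \frac{Q Q}{7} = - \frac{Q^{2}}{7}$)
$\sqrt{14823 + G{\left(51 \right)}} = \sqrt{14823 - \frac{51^{2}}{7}} = \sqrt{14823 - \frac{2601}{7}} = \sqrt{\frac{101160}{7}} = \frac{6 \sqrt{19670}}{7}$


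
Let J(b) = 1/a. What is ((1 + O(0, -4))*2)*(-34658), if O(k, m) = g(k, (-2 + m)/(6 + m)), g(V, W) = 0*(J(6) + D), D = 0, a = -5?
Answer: -69316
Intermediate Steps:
J(b) = -⅕ (J(b) = 1/(-5) = -⅕)
g(V, W) = 0 (g(V, W) = 0*(-⅕ + 0) = 0*(-⅕) = 0)
O(k, m) = 0
((1 + O(0, -4))*2)*(-34658) = ((1 + 0)*2)*(-34658) = (1*2)*(-34658) = 2*(-34658) = -69316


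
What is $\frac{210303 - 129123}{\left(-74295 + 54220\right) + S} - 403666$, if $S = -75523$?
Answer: $- \frac{2143874636}{5311} \approx -4.0367 \cdot 10^{5}$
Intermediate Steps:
$\frac{210303 - 129123}{\left(-74295 + 54220\right) + S} - 403666 = \frac{210303 - 129123}{\left(-74295 + 54220\right) - 75523} - 403666 = \frac{81180}{-20075 - 75523} - 403666 = \frac{81180}{-95598} - 403666 = 81180 \left(- \frac{1}{95598}\right) - 403666 = - \frac{4510}{5311} - 403666 = - \frac{2143874636}{5311}$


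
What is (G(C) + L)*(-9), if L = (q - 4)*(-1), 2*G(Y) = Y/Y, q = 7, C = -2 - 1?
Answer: 45/2 ≈ 22.500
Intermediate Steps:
C = -3
G(Y) = ½ (G(Y) = (Y/Y)/2 = (½)*1 = ½)
L = -3 (L = (7 - 4)*(-1) = 3*(-1) = -3)
(G(C) + L)*(-9) = (½ - 3)*(-9) = -5/2*(-9) = 45/2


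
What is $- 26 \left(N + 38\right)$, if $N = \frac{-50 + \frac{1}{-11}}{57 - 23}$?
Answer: $- \frac{177593}{187} \approx -949.7$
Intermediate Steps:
$N = - \frac{551}{374}$ ($N = \frac{-50 - \frac{1}{11}}{34} = \left(- \frac{551}{11}\right) \frac{1}{34} = - \frac{551}{374} \approx -1.4733$)
$- 26 \left(N + 38\right) = - 26 \left(- \frac{551}{374} + 38\right) = \left(-26\right) \frac{13661}{374} = - \frac{177593}{187}$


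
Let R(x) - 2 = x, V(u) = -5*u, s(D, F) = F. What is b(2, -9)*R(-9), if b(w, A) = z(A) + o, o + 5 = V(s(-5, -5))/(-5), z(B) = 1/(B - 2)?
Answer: 777/11 ≈ 70.636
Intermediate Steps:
z(B) = 1/(-2 + B)
R(x) = 2 + x
o = -10 (o = -5 - 5*(-5)/(-5) = -5 + 25*(-⅕) = -5 - 5 = -10)
b(w, A) = -10 + 1/(-2 + A) (b(w, A) = 1/(-2 + A) - 10 = -10 + 1/(-2 + A))
b(2, -9)*R(-9) = ((21 - 10*(-9))/(-2 - 9))*(2 - 9) = ((21 + 90)/(-11))*(-7) = -1/11*111*(-7) = -111/11*(-7) = 777/11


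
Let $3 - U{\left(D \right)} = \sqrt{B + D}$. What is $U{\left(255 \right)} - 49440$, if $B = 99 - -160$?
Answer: $-49437 - \sqrt{514} \approx -49460.0$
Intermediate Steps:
$B = 259$ ($B = 99 + 160 = 259$)
$U{\left(D \right)} = 3 - \sqrt{259 + D}$
$U{\left(255 \right)} - 49440 = \left(3 - \sqrt{259 + 255}\right) - 49440 = \left(3 - \sqrt{514}\right) - 49440 = -49437 - \sqrt{514}$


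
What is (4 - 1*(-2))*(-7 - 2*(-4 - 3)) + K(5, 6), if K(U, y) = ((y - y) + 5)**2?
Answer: 67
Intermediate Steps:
K(U, y) = 25 (K(U, y) = (0 + 5)**2 = 5**2 = 25)
(4 - 1*(-2))*(-7 - 2*(-4 - 3)) + K(5, 6) = (4 - 1*(-2))*(-7 - 2*(-4 - 3)) + 25 = (4 + 2)*(-7 - 2*(-7)) + 25 = 6*(-7 - 1*(-14)) + 25 = 6*(-7 + 14) + 25 = 6*7 + 25 = 42 + 25 = 67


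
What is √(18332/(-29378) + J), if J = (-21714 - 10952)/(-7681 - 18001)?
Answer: √23052338512510119/188621449 ≈ 0.80494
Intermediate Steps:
J = 16333/12841 (J = -32666/(-25682) = -32666*(-1/25682) = 16333/12841 ≈ 1.2719)
√(18332/(-29378) + J) = √(18332/(-29378) + 16333/12841) = √(18332*(-1/29378) + 16333/12841) = √(-9166/14689 + 16333/12841) = √(122214831/188621449) = √23052338512510119/188621449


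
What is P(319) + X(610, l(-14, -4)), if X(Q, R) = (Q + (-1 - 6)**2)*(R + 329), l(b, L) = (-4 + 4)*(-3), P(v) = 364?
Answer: 217175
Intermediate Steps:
l(b, L) = 0 (l(b, L) = 0*(-3) = 0)
X(Q, R) = (49 + Q)*(329 + R) (X(Q, R) = (Q + (-7)**2)*(329 + R) = (Q + 49)*(329 + R) = (49 + Q)*(329 + R))
P(319) + X(610, l(-14, -4)) = 364 + (16121 + 49*0 + 329*610 + 610*0) = 364 + (16121 + 0 + 200690 + 0) = 364 + 216811 = 217175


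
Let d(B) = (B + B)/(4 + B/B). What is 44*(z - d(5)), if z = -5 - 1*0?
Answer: -308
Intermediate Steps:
z = -5 (z = -5 + 0 = -5)
d(B) = 2*B/5 (d(B) = (2*B)/(4 + 1) = (2*B)/5 = (2*B)*(⅕) = 2*B/5)
44*(z - d(5)) = 44*(-5 - 2*5/5) = 44*(-5 - 1*2) = 44*(-5 - 2) = 44*(-7) = -308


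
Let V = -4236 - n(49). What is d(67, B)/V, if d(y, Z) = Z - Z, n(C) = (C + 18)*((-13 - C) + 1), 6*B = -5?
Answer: 0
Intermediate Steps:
B = -⅚ (B = (⅙)*(-5) = -⅚ ≈ -0.83333)
n(C) = (-12 - C)*(18 + C) (n(C) = (18 + C)*(-12 - C) = (-12 - C)*(18 + C))
d(y, Z) = 0
V = -149 (V = -4236 - (-216 - 1*49² - 30*49) = -4236 - (-216 - 1*2401 - 1470) = -4236 - (-216 - 2401 - 1470) = -4236 - 1*(-4087) = -4236 + 4087 = -149)
d(67, B)/V = 0/(-149) = 0*(-1/149) = 0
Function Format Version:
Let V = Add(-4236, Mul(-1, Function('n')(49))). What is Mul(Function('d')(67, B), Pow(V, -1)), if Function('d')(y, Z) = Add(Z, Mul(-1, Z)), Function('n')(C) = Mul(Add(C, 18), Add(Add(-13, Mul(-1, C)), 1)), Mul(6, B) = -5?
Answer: 0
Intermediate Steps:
B = Rational(-5, 6) (B = Mul(Rational(1, 6), -5) = Rational(-5, 6) ≈ -0.83333)
Function('n')(C) = Mul(Add(-12, Mul(-1, C)), Add(18, C)) (Function('n')(C) = Mul(Add(18, C), Add(-12, Mul(-1, C))) = Mul(Add(-12, Mul(-1, C)), Add(18, C)))
Function('d')(y, Z) = 0
V = -149 (V = Add(-4236, Mul(-1, Add(-216, Mul(-1, Pow(49, 2)), Mul(-30, 49)))) = Add(-4236, Mul(-1, Add(-216, Mul(-1, 2401), -1470))) = Add(-4236, Mul(-1, Add(-216, -2401, -1470))) = Add(-4236, Mul(-1, -4087)) = Add(-4236, 4087) = -149)
Mul(Function('d')(67, B), Pow(V, -1)) = Mul(0, Pow(-149, -1)) = Mul(0, Rational(-1, 149)) = 0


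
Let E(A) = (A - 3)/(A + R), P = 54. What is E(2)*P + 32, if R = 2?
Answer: 37/2 ≈ 18.500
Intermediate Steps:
E(A) = (-3 + A)/(2 + A) (E(A) = (A - 3)/(A + 2) = (-3 + A)/(2 + A))
E(2)*P + 32 = ((-3 + 2)/(2 + 2))*54 + 32 = (-1/4)*54 + 32 = ((¼)*(-1))*54 + 32 = -¼*54 + 32 = -27/2 + 32 = 37/2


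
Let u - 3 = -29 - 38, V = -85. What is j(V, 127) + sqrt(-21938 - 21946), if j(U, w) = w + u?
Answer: 63 + 6*I*sqrt(1219) ≈ 63.0 + 209.49*I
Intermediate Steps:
u = -64 (u = 3 + (-29 - 38) = 3 - 67 = -64)
j(U, w) = -64 + w (j(U, w) = w - 64 = -64 + w)
j(V, 127) + sqrt(-21938 - 21946) = (-64 + 127) + sqrt(-21938 - 21946) = 63 + sqrt(-43884) = 63 + 6*I*sqrt(1219)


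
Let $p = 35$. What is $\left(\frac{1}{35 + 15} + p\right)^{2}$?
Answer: $\frac{3066001}{2500} \approx 1226.4$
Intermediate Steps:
$\left(\frac{1}{35 + 15} + p\right)^{2} = \left(\frac{1}{35 + 15} + 35\right)^{2} = \left(\frac{1}{50} + 35\right)^{2} = \left(\frac{1751}{50}\right)^{2} = \frac{3066001}{2500}$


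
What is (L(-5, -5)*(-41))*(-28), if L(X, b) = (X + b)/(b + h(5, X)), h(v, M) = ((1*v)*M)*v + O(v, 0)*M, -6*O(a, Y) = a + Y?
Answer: 13776/151 ≈ 91.232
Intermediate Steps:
O(a, Y) = -Y/6 - a/6 (O(a, Y) = -(a + Y)/6 = -(Y + a)/6 = -Y/6 - a/6)
h(v, M) = M*v² - M*v/6 (h(v, M) = ((1*v)*M)*v + (-⅙*0 - v/6)*M = (v*M)*v + (0 - v/6)*M = (M*v)*v + (-v/6)*M = M*v² - M*v/6)
L(X, b) = (X + b)/(b + 145*X/6) (L(X, b) = (X + b)/(b + (⅙)*X*5*(-1 + 6*5)) = (X + b)/(b + (⅙)*X*5*(-1 + 30)) = (X + b)/(b + (⅙)*X*5*29) = (X + b)/(b + 145*X/6))
(L(-5, -5)*(-41))*(-28) = ((6*(-5 - 5)/(6*(-5) + 145*(-5)))*(-41))*(-28) = ((6*(-10)/(-30 - 725))*(-41))*(-28) = ((6*(-10)/(-755))*(-41))*(-28) = ((6*(-1/755)*(-10))*(-41))*(-28) = ((12/151)*(-41))*(-28) = -492/151*(-28) = 13776/151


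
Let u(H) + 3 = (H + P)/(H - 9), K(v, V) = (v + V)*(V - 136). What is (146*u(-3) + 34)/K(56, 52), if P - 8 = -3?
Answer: 1285/27216 ≈ 0.047215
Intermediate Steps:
P = 5 (P = 8 - 3 = 5)
K(v, V) = (-136 + V)*(V + v) (K(v, V) = (V + v)*(-136 + V) = (-136 + V)*(V + v))
u(H) = -3 + (5 + H)/(-9 + H) (u(H) = -3 + (H + 5)/(H - 9) = -3 + (5 + H)/(-9 + H))
(146*u(-3) + 34)/K(56, 52) = (146*(2*(16 - 1*(-3))/(-9 - 3)) + 34)/(52² - 136*52 - 136*56 + 52*56) = (146*(2*(16 + 3)/(-12)) + 34)/(2704 - 7072 - 7616 + 2912) = (146*(2*(-1/12)*19) + 34)/(-9072) = (146*(-19/6) + 34)*(-1/9072) = (-1387/3 + 34)*(-1/9072) = -1285/3*(-1/9072) = 1285/27216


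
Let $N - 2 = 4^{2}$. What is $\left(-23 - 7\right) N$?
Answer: $-540$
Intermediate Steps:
$N = 18$ ($N = 2 + 4^{2} = 2 + 16 = 18$)
$\left(-23 - 7\right) N = \left(-23 - 7\right) 18 = \left(-30\right) 18 = -540$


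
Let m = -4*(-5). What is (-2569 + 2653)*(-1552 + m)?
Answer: -128688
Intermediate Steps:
m = 20
(-2569 + 2653)*(-1552 + m) = (-2569 + 2653)*(-1552 + 20) = 84*(-1532) = -128688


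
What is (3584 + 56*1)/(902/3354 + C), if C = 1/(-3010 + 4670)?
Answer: 1447586400/107191 ≈ 13505.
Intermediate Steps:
C = 1/1660 ≈ 0.00060241
(3584 + 56*1)/(902/3354 + C) = (3584 + 56*1)/(902/3354 + 1/1660) = (3584 + 56)/(902*(1/3354) + 1/1660) = 3640/(451/1677 + 1/1660) = 3640/(750337/2783820) = 3640*(2783820/750337) = 1447586400/107191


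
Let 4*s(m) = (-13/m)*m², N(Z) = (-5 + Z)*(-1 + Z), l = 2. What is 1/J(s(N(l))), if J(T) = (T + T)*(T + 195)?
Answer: 8/31941 ≈ 0.00025046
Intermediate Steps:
N(Z) = (-1 + Z)*(-5 + Z)
s(m) = -13*m/4 (s(m) = ((-13/m)*m²)/4 = (-13*m)/4 = -13*m/4)
J(T) = 2*T*(195 + T) (J(T) = (2*T)*(195 + T) = 2*T*(195 + T))
1/J(s(N(l))) = 1/(2*(-13*(5 + 2² - 6*2)/4)*(195 - 13*(5 + 2² - 6*2)/4)) = 1/(2*(-13*(5 + 4 - 12)/4)*(195 - 13*(5 + 4 - 12)/4)) = 1/(2*(-13/4*(-3))*(195 - 13/4*(-3))) = 1/(2*(39/4)*(195 + 39/4)) = 1/(2*(39/4)*(819/4)) = 1/(31941/8) = 8/31941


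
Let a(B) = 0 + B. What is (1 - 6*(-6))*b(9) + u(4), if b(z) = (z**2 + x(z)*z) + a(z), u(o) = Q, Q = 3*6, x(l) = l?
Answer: 6345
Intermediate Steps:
Q = 18
a(B) = B
u(o) = 18
b(z) = z + 2*z**2 (b(z) = (z**2 + z*z) + z = (z**2 + z**2) + z = 2*z**2 + z = z + 2*z**2)
(1 - 6*(-6))*b(9) + u(4) = (1 - 6*(-6))*(9*(1 + 2*9)) + 18 = (1 + 36)*(9*(1 + 18)) + 18 = 37*(9*19) + 18 = 37*171 + 18 = 6327 + 18 = 6345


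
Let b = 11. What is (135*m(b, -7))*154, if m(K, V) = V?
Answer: -145530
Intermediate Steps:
(135*m(b, -7))*154 = (135*(-7))*154 = -945*154 = -145530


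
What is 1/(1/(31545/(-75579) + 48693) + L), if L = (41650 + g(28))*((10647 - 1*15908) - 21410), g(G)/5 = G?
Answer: -1226712234/1367270258888029867 ≈ -8.9720e-10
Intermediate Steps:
g(G) = 5*G
L = -1114581090 (L = (41650 + 5*28)*((10647 - 1*15908) - 21410) = (41650 + 140)*((10647 - 15908) - 21410) = 41790*(-5261 - 21410) = 41790*(-26671) = -1114581090)
1/(1/(31545/(-75579) + 48693) + L) = 1/(1/(31545/(-75579) + 48693) - 1114581090) = 1/(1/(31545*(-1/75579) + 48693) - 1114581090) = 1/(1/(-10515/25193 + 48693) - 1114581090) = 1/(1/(1226712234/25193) - 1114581090) = 1/(25193/1226712234 - 1114581090) = 1/(-1367270258888029867/1226712234) = -1226712234/1367270258888029867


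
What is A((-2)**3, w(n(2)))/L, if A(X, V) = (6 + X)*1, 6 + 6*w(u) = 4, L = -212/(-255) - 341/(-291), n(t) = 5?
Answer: -49470/49549 ≈ -0.99841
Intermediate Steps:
L = 49549/24735 (L = -212*(-1/255) - 341*(-1/291) = 212/255 + 341/291 = 49549/24735 ≈ 2.0032)
w(u) = -1/3 (w(u) = -1 + (1/6)*4 = -1 + 2/3 = -1/3)
A(X, V) = 6 + X
A((-2)**3, w(n(2)))/L = (6 + (-2)**3)/(49549/24735) = (6 - 8)*(24735/49549) = -2*24735/49549 = -49470/49549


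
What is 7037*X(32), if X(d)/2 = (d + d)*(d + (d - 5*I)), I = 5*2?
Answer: 12610304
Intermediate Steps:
I = 10
X(d) = 4*d*(-50 + 2*d) (X(d) = 2*((d + d)*(d + (d - 5*10))) = 2*((2*d)*(d + (d - 50))) = 2*((2*d)*(d + (-50 + d))) = 2*((2*d)*(-50 + 2*d)) = 2*(2*d*(-50 + 2*d)) = 4*d*(-50 + 2*d))
7037*X(32) = 7037*(8*32*(-25 + 32)) = 7037*(8*32*7) = 7037*1792 = 12610304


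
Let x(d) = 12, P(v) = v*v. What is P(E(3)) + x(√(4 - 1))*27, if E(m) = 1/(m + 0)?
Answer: 2917/9 ≈ 324.11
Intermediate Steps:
E(m) = 1/m
P(v) = v²
P(E(3)) + x(√(4 - 1))*27 = (1/3)² + 12*27 = (⅓)² + 324 = ⅑ + 324 = 2917/9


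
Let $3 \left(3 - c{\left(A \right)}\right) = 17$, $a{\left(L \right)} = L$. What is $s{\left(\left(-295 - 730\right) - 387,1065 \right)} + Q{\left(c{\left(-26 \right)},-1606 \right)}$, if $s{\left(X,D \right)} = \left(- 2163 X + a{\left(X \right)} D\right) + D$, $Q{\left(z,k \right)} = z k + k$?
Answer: $\frac{4662353}{3} \approx 1.5541 \cdot 10^{6}$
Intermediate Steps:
$c{\left(A \right)} = - \frac{8}{3}$ ($c{\left(A \right)} = 3 - \frac{17}{3} = - \frac{8}{3}$)
$Q{\left(z,k \right)} = k + k z$ ($Q{\left(z,k \right)} = k z + k = k + k z$)
$s{\left(X,D \right)} = D - 2163 X + D X$ ($s{\left(X,D \right)} = \left(- 2163 X + X D\right) + D = \left(- 2163 X + D X\right) + D = D - 2163 X + D X$)
$s{\left(\left(-295 - 730\right) - 387,1065 \right)} + Q{\left(c{\left(-26 \right)},-1606 \right)} = \left(1065 - 2163 \left(\left(-295 - 730\right) - 387\right) + 1065 \left(\left(-295 - 730\right) - 387\right)\right) - 1606 \left(1 - \frac{8}{3}\right) = \left(1065 - 2163 \left(-1025 - 387\right) + 1065 \left(-1025 - 387\right)\right) - - \frac{8030}{3} = \left(1065 - -3054156 + 1065 \left(-1412\right)\right) + \frac{8030}{3} = \left(1065 + 3054156 - 1503780\right) + \frac{8030}{3} = 1551441 + \frac{8030}{3} = \frac{4662353}{3}$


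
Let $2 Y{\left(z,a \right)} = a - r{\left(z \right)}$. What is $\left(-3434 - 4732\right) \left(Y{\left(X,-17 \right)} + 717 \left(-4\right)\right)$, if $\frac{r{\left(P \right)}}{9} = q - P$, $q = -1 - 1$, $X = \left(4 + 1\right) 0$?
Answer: $23416005$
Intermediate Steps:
$X = 0$ ($X = 5 \cdot 0 = 0$)
$q = -2$
$r{\left(P \right)} = -18 - 9 P$ ($r{\left(P \right)} = 9 \left(-2 - P\right) = -18 - 9 P$)
$Y{\left(z,a \right)} = 9 + \frac{a}{2} + \frac{9 z}{2}$ ($Y{\left(z,a \right)} = \frac{a - \left(-18 - 9 z\right)}{2} = \frac{a + \left(18 + 9 z\right)}{2} = \frac{18 + a + 9 z}{2} = 9 + \frac{a}{2} + \frac{9 z}{2}$)
$\left(-3434 - 4732\right) \left(Y{\left(X,-17 \right)} + 717 \left(-4\right)\right) = \left(-3434 - 4732\right) \left(\left(9 + \frac{1}{2} \left(-17\right) + \frac{9}{2} \cdot 0\right) + 717 \left(-4\right)\right) = - 8166 \left(\left(9 - \frac{17}{2} + 0\right) - 2868\right) = - 8166 \left(\frac{1}{2} - 2868\right) = \left(-8166\right) \left(- \frac{5735}{2}\right) = 23416005$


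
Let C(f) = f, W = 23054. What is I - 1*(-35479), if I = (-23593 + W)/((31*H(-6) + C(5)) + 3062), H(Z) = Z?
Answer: 102214460/2881 ≈ 35479.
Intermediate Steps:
I = -539/2881 (I = (-23593 + 23054)/((31*(-6) + 5) + 3062) = -539/((-186 + 5) + 3062) = -539/(-181 + 3062) = -539/2881 ≈ -0.18709)
I - 1*(-35479) = -539/2881 - 1*(-35479) = -539/2881 + 35479 = 102214460/2881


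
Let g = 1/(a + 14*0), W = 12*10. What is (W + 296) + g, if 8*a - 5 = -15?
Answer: 2076/5 ≈ 415.20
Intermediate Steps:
a = -5/4 (a = 5/8 + (1/8)*(-15) = 5/8 - 15/8 = -5/4 ≈ -1.2500)
W = 120
g = -4/5 (g = 1/(-5/4 + 14*0) = 1/(-5/4 + 0) = 1/(-5/4) = -4/5 ≈ -0.80000)
(W + 296) + g = (120 + 296) - 4/5 = 416 - 4/5 = 2076/5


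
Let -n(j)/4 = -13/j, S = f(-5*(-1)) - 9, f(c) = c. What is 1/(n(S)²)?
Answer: 1/169 ≈ 0.0059172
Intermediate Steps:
S = -4 (S = -5*(-1) - 9 = 5 - 9 = -4)
n(j) = 52/j (n(j) = -(-52)/j = 52/j)
1/(n(S)²) = 1/((52/(-4))²) = 1/((52*(-¼))²) = 1/((-13)²) = 1/169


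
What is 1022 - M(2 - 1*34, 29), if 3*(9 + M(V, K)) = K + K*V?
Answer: 3992/3 ≈ 1330.7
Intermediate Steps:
M(V, K) = -9 + K/3 + K*V/3 (M(V, K) = -9 + (K + K*V)/3 = -9 + (K/3 + K*V/3) = -9 + K/3 + K*V/3)
1022 - M(2 - 1*34, 29) = 1022 - (-9 + (⅓)*29 + (⅓)*29*(2 - 1*34)) = 1022 - (-9 + 29/3 + (⅓)*29*(2 - 34)) = 1022 - (-9 + 29/3 + (⅓)*29*(-32)) = 1022 - (-9 + 29/3 - 928/3) = 1022 - 1*(-926/3) = 1022 + 926/3 = 3992/3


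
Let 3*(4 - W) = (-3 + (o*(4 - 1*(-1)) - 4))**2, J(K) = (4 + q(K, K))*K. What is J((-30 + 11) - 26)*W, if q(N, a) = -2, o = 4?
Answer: 4710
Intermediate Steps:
J(K) = 2*K (J(K) = (4 - 2)*K = 2*K)
W = -157/3 (W = 4 - (-3 + (4*(4 - 1*(-1)) - 4))**2/3 = 4 - (-3 + (4*(4 + 1) - 4))**2/3 = 4 - (-3 + (4*5 - 4))**2/3 = 4 - (-3 + (20 - 4))**2/3 = 4 - (-3 + 16)**2/3 = 4 - 1/3*13**2 = 4 - 1/3*169 = 4 - 169/3 = -157/3 ≈ -52.333)
J((-30 + 11) - 26)*W = (2*((-30 + 11) - 26))*(-157/3) = (2*(-19 - 26))*(-157/3) = (2*(-45))*(-157/3) = -90*(-157/3) = 4710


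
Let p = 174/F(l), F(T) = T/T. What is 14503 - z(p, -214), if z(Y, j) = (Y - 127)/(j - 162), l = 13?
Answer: 116025/8 ≈ 14503.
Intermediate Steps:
F(T) = 1
p = 174 (p = 174/1 = 174*1 = 174)
z(Y, j) = (-127 + Y)/(-162 + j)
14503 - z(p, -214) = 14503 - (-127 + 174)/(-162 - 214) = 14503 - 47/(-376) = 14503 - (-1)*47/376 = 14503 - 1*(-⅛) = 14503 + ⅛ = 116025/8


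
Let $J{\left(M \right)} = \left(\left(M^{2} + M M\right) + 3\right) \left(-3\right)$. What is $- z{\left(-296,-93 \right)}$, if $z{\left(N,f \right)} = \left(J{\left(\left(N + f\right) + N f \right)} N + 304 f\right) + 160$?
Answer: $-1308068944648$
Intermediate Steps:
$J{\left(M \right)} = -9 - 6 M^{2}$ ($J{\left(M \right)} = \left(\left(M^{2} + M^{2}\right) + 3\right) \left(-3\right) = \left(2 M^{2} + 3\right) \left(-3\right) = \left(3 + 2 M^{2}\right) \left(-3\right) = -9 - 6 M^{2}$)
$z{\left(N,f \right)} = 160 + 304 f + N \left(-9 - 6 \left(N + f + N f\right)^{2}\right)$ ($z{\left(N,f \right)} = \left(\left(-9 - 6 \left(\left(N + f\right) + N f\right)^{2}\right) N + 304 f\right) + 160 = \left(\left(-9 - 6 \left(N + f + N f\right)^{2}\right) N + 304 f\right) + 160 = \left(N \left(-9 - 6 \left(N + f + N f\right)^{2}\right) + 304 f\right) + 160 = \left(304 f + N \left(-9 - 6 \left(N + f + N f\right)^{2}\right)\right) + 160 = 160 + 304 f + N \left(-9 - 6 \left(N + f + N f\right)^{2}\right)$)
$- z{\left(-296,-93 \right)} = - (160 + 304 \left(-93\right) - - 888 \left(3 + 2 \left(-296 - 93 - -27528\right)^{2}\right)) = - (160 - 28272 - - 888 \left(3 + 2 \left(-296 - 93 + 27528\right)^{2}\right)) = - (160 - 28272 - - 888 \left(3 + 2 \cdot 27139^{2}\right)) = - (160 - 28272 - - 888 \left(3 + 2 \cdot 736525321\right)) = - (160 - 28272 - - 888 \left(3 + 1473050642\right)) = - (160 - 28272 - \left(-888\right) 1473050645) = - (160 - 28272 + 1308068972760) = \left(-1\right) 1308068944648 = -1308068944648$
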